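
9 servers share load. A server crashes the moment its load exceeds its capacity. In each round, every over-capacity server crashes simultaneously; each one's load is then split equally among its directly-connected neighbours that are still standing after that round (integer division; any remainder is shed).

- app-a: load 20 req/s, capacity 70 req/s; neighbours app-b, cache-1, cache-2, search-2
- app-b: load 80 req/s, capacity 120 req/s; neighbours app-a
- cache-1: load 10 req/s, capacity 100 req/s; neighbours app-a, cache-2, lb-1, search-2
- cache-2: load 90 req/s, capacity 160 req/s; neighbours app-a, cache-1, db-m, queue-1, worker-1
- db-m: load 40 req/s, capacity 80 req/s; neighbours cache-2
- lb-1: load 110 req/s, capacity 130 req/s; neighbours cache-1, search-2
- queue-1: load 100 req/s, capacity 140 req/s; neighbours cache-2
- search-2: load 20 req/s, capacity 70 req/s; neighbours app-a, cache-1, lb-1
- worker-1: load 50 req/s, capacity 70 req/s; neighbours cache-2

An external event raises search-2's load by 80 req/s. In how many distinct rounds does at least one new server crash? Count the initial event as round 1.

Round 1 — search-2 at 100 > 70. search-2 crashes.
  search-2 sheds 100 req/s to app-a, cache-1, lb-1: 33 each (1 lost).
    app-a: 20+33 = 53 ≤ 70
    cache-1: 10+33 = 43 ≤ 100
    lb-1: 110+33 = 143 > 130
Round 2 — lb-1 crashes.
  lb-1 sheds 143 req/s to cache-1: 143 each.
    cache-1: 43+143 = 186 > 100
Round 3 — cache-1 crashes.
  cache-1 sheds 186 req/s to app-a, cache-2: 93 each.
    app-a: 53+93 = 146 > 70
    cache-2: 90+93 = 183 > 160
Round 4 — app-a, cache-2 crash.
  app-a sheds 146 req/s to app-b: 146 each.
    app-b: 80+146 = 226 > 120
  cache-2 sheds 183 req/s to db-m, queue-1, worker-1: 61 each.
    db-m: 40+61 = 101 > 80
    queue-1: 100+61 = 161 > 140
    worker-1: 50+61 = 111 > 70
Round 5 — app-b, db-m, queue-1, worker-1 crash.
  app-b sheds 226 req/s: no online neighbours, lost.
  db-m sheds 101 req/s: no online neighbours, lost.
  queue-1 sheds 161 req/s: no online neighbours, lost.
  worker-1 sheds 111 req/s: no online neighbours, lost.
No further crashes.

5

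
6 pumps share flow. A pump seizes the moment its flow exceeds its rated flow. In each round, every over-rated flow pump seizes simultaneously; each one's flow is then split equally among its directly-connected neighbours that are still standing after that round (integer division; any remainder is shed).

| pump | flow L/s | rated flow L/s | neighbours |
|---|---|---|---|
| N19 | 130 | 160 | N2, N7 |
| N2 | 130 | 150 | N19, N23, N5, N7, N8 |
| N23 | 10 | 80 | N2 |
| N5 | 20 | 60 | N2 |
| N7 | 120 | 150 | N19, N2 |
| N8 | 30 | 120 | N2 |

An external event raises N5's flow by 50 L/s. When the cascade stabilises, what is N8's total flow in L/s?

80

Round 1 — N5 at 70 > 60. N5 seizes.
  N5 sheds 70 L/s to N2: 70 each.
    N2: 130+70 = 200 > 150
Round 2 — N2 seizes.
  N2 sheds 200 L/s to N19, N23, N7, N8: 50 each.
    N19: 130+50 = 180 > 160
    N23: 10+50 = 60 ≤ 80
    N7: 120+50 = 170 > 150
    N8: 30+50 = 80 ≤ 120
Round 3 — N19, N7 seize.
  N19 sheds 180 L/s: no online neighbours, lost.
  N7 sheds 170 L/s: no online neighbours, lost.
No further seizures.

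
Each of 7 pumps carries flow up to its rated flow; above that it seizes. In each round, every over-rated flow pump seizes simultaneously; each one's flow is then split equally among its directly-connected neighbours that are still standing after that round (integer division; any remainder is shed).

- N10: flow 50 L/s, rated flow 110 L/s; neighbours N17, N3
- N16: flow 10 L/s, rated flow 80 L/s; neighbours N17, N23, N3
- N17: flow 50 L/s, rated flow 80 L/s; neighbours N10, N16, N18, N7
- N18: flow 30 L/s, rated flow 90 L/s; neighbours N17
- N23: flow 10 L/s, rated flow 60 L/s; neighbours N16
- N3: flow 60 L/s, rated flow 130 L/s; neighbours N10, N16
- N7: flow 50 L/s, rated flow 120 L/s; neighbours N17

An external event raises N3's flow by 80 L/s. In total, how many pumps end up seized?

5

Round 1 — N3 at 140 > 130. N3 seizes.
  N3 sheds 140 L/s to N10, N16: 70 each.
    N10: 50+70 = 120 > 110
    N16: 10+70 = 80 ≤ 80
Round 2 — N10 seizes.
  N10 sheds 120 L/s to N17: 120 each.
    N17: 50+120 = 170 > 80
Round 3 — N17 seizes.
  N17 sheds 170 L/s to N16, N18, N7: 56 each (2 lost).
    N16: 80+56 = 136 > 80
    N18: 30+56 = 86 ≤ 90
    N7: 50+56 = 106 ≤ 120
Round 4 — N16 seizes.
  N16 sheds 136 L/s to N23: 136 each.
    N23: 10+136 = 146 > 60
Round 5 — N23 seizes.
  N23 sheds 146 L/s: no online neighbours, lost.
No further seizures.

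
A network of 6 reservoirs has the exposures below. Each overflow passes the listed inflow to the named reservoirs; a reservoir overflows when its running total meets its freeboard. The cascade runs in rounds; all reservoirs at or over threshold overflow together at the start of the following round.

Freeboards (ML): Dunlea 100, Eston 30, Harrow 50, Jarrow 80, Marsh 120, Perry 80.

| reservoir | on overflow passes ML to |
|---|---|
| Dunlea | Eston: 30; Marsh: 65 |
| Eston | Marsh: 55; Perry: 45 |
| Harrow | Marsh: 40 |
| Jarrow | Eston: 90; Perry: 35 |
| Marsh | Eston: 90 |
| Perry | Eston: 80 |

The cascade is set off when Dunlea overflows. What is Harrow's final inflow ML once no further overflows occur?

Round 1 — Dunlea overflows (initial).
  Eston: +30 → 30 ≥ 30
  Marsh: +65 → 65 < 120
Round 2 — Eston overflows.
  Marsh: +55 → 120 ≥ 120
  Perry: +45 → 45 < 80
Round 3 — Marsh overflows.
No further overflows.

0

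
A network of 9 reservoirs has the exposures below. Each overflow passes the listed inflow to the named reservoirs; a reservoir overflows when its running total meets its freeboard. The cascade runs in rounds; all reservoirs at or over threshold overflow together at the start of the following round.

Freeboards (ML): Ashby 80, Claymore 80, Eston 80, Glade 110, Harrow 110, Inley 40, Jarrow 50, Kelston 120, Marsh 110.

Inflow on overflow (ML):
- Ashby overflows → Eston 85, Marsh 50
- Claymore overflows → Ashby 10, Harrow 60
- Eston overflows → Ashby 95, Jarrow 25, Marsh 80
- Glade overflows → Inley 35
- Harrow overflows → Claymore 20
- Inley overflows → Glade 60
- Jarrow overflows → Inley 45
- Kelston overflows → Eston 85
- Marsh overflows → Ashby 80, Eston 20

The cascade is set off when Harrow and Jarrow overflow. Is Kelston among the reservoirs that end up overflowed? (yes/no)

no

Round 1 — Harrow, Jarrow overflow (initial).
  Claymore: +20 → 20 < 80
  Inley: +45 → 45 ≥ 40
Round 2 — Inley overflows.
  Glade: +60 → 60 < 110
No further overflows.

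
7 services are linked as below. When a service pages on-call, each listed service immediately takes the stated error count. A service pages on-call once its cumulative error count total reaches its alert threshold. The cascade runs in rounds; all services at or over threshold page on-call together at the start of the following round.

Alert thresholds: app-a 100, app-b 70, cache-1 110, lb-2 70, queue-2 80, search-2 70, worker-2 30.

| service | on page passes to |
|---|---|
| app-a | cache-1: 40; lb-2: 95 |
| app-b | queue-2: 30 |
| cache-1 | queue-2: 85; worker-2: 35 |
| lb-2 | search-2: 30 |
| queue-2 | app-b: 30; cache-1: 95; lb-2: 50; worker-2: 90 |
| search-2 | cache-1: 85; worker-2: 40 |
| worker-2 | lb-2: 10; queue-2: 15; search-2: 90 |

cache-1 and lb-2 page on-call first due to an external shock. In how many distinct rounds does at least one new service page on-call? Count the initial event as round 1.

3

Round 1 — cache-1, lb-2 page on-call (initial).
  queue-2: +85 → 85 ≥ 80
  search-2: +30 → 30 < 70
  worker-2: +35 → 35 ≥ 30
Round 2 — queue-2, worker-2 page on-call.
  app-b: +30 → 30 < 70
  search-2: +90 → 120 ≥ 70
Round 3 — search-2 pages on-call.
No further pages.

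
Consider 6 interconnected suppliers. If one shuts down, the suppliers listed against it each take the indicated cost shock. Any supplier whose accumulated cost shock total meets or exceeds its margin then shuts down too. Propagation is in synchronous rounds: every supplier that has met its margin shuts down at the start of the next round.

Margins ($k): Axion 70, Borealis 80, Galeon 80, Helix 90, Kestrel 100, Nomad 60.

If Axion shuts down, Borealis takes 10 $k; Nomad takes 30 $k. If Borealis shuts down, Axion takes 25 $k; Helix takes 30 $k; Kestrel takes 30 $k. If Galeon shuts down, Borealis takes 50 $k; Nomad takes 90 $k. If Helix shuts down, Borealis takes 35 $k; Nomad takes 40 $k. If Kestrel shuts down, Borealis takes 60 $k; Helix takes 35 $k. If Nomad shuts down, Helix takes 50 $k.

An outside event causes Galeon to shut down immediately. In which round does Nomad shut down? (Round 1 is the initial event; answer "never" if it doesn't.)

Round 1 — Galeon shuts down (initial).
  Borealis: +50 → 50 < 80
  Nomad: +90 → 90 ≥ 60
Round 2 — Nomad shuts down.
  Helix: +50 → 50 < 90
No further shutdowns.

2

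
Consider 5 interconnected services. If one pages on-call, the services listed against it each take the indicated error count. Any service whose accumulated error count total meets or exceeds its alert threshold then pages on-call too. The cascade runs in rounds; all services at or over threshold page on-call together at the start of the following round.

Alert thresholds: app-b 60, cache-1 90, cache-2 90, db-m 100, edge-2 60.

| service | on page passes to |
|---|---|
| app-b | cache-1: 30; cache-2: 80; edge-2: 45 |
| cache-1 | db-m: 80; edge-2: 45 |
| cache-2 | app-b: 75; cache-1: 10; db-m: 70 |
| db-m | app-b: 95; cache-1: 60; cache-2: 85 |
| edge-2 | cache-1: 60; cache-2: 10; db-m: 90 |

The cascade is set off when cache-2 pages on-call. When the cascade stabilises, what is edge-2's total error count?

45

Round 1 — cache-2 pages on-call (initial).
  app-b: +75 → 75 ≥ 60
  cache-1: +10 → 10 < 90
  db-m: +70 → 70 < 100
Round 2 — app-b pages on-call.
  cache-1: +30 → 40 < 90
  edge-2: +45 → 45 < 60
No further pages.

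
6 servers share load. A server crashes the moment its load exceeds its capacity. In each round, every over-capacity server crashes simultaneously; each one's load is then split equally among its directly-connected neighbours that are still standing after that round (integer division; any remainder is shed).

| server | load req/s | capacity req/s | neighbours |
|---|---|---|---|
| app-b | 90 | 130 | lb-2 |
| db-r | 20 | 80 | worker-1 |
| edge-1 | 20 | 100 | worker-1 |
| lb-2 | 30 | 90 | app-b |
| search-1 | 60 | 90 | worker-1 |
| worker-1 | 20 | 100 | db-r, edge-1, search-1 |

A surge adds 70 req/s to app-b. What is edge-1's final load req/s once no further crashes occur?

Round 1 — app-b at 160 > 130. app-b crashes.
  app-b sheds 160 req/s to lb-2: 160 each.
    lb-2: 30+160 = 190 > 90
Round 2 — lb-2 crashes.
  lb-2 sheds 190 req/s: no online neighbours, lost.
No further crashes.

20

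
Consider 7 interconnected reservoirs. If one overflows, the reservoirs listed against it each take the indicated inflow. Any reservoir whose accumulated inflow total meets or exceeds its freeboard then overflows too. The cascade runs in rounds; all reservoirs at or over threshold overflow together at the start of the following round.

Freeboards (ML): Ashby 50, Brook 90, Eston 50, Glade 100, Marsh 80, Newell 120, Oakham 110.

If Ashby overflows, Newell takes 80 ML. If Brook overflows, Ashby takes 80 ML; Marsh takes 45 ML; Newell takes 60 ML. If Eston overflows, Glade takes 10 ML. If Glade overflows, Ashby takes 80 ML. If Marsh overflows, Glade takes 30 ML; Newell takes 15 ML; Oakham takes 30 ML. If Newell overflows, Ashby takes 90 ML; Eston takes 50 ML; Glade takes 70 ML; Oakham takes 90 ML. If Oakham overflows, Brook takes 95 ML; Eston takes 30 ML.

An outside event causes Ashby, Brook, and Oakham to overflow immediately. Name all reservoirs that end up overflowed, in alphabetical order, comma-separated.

Ashby, Brook, Eston, Newell, Oakham

Round 1 — Ashby, Brook, Oakham overflow (initial).
  Eston: +30 → 30 < 50
  Marsh: +45 → 45 < 80
  Newell: +80+60 → 140 ≥ 120
Round 2 — Newell overflows.
  Eston: +50 → 80 ≥ 50
  Glade: +70 → 70 < 100
Round 3 — Eston overflows.
  Glade: +10 → 80 < 100
No further overflows.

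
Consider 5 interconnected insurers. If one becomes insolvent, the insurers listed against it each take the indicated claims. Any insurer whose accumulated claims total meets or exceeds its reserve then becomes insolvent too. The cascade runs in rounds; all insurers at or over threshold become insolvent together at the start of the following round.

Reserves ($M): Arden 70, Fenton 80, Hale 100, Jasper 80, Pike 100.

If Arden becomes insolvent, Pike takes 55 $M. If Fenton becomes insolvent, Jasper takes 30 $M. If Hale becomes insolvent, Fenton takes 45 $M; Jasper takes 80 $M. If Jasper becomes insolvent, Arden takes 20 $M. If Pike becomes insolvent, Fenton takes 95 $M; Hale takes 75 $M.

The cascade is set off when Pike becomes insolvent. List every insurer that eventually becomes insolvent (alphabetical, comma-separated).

Fenton, Pike

Round 1 — Pike becomes insolvent (initial).
  Fenton: +95 → 95 ≥ 80
  Hale: +75 → 75 < 100
Round 2 — Fenton becomes insolvent.
  Jasper: +30 → 30 < 80
No further insolvencies.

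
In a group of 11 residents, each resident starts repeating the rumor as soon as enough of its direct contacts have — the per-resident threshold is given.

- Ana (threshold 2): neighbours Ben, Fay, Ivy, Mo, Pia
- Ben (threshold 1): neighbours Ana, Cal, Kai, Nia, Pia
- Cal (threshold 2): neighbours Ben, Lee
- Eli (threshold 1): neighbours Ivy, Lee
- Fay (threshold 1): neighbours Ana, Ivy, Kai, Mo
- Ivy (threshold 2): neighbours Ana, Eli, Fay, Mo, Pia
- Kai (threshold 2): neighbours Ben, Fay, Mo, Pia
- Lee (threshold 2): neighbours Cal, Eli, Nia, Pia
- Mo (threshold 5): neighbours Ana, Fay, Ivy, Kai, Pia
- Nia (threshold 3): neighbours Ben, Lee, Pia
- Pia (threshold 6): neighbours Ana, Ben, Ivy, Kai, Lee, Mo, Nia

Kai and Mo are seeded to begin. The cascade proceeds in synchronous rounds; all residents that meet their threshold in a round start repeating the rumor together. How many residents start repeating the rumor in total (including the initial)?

7

Round 1 — Kai, Mo start repeating the rumor (initial).
Round 2 — checking thresholds:
  Ana: 1 of 5 neighbours < 2, not yet.
  Ben: 1 of 5 neighbours ≥ 1, starts repeating the rumor.
  Fay: 2 of 4 neighbours ≥ 1, starts repeating the rumor.
  Ivy: 1 of 5 neighbours < 2, not yet.
  Pia: 2 of 7 neighbours < 6, not yet.
Round 3 — checking thresholds:
  Ana: 3 of 5 neighbours ≥ 2, starts repeating the rumor.
  Cal: 1 of 2 neighbours < 2, not yet.
  Ivy: 2 of 5 neighbours ≥ 2, starts repeating the rumor.
  Nia: 1 of 3 neighbours < 3, not yet.
  Pia: 3 of 7 neighbours < 6, not yet.
Round 4 — checking thresholds:
  Cal: 1 of 2 neighbours < 2, not yet.
  Eli: 1 of 2 neighbours ≥ 1, starts repeating the rumor.
  Nia: 1 of 3 neighbours < 3, not yet.
  Pia: 5 of 7 neighbours < 6, not yet.
Round 5 — no new spreads; cascade stops.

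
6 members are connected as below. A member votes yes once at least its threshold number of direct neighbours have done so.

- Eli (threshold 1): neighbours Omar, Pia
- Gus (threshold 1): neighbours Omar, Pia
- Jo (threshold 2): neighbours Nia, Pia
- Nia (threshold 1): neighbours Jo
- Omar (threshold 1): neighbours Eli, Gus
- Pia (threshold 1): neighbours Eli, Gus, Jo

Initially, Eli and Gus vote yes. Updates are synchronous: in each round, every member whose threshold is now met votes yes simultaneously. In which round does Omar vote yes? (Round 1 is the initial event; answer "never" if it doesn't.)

2

Round 1 — Eli, Gus vote yes (initial).
Round 2 — checking thresholds:
  Omar: 2 of 2 neighbours ≥ 1, votes yes.
  Pia: 2 of 3 neighbours ≥ 1, votes yes.
Round 3 — no new yes votes; cascade stops.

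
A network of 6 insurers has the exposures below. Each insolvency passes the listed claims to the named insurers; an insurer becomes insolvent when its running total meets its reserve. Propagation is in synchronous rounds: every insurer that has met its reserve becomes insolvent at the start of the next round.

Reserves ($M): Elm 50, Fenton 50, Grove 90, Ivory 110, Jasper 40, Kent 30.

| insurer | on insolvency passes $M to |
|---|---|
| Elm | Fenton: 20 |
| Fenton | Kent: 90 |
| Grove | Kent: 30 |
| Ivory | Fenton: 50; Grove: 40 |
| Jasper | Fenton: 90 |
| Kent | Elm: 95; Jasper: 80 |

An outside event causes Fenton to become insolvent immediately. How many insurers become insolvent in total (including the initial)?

Round 1 — Fenton becomes insolvent (initial).
  Kent: +90 → 90 ≥ 30
Round 2 — Kent becomes insolvent.
  Elm: +95 → 95 ≥ 50
  Jasper: +80 → 80 ≥ 40
Round 3 — Elm, Jasper become insolvent.
No further insolvencies.

4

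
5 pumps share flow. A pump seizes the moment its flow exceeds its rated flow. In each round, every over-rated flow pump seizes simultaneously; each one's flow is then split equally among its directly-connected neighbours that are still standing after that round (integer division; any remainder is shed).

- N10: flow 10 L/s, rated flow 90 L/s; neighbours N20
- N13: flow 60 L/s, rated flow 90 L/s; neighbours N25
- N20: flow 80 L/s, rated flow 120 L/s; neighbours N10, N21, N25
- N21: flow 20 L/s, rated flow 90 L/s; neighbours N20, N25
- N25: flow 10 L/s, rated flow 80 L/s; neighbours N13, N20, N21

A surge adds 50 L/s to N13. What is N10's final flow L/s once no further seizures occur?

80

Round 1 — N13 at 110 > 90. N13 seizes.
  N13 sheds 110 L/s to N25: 110 each.
    N25: 10+110 = 120 > 80
Round 2 — N25 seizes.
  N25 sheds 120 L/s to N20, N21: 60 each.
    N20: 80+60 = 140 > 120
    N21: 20+60 = 80 ≤ 90
Round 3 — N20 seizes.
  N20 sheds 140 L/s to N10, N21: 70 each.
    N10: 10+70 = 80 ≤ 90
    N21: 80+70 = 150 > 90
Round 4 — N21 seizes.
  N21 sheds 150 L/s: no online neighbours, lost.
No further seizures.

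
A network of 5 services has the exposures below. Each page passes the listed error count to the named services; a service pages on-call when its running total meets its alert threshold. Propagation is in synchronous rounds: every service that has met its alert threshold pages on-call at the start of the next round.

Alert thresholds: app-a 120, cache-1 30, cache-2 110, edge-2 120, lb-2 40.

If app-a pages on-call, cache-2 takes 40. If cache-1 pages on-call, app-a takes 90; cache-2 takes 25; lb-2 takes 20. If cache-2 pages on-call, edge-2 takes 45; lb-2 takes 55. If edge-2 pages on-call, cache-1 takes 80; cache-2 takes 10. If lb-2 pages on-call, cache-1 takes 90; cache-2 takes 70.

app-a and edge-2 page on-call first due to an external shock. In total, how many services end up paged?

Round 1 — app-a, edge-2 page on-call (initial).
  cache-1: +80 → 80 ≥ 30
  cache-2: +40+10 → 50 < 110
Round 2 — cache-1 pages on-call.
  cache-2: +25 → 75 < 110
  lb-2: +20 → 20 < 40
No further pages.

3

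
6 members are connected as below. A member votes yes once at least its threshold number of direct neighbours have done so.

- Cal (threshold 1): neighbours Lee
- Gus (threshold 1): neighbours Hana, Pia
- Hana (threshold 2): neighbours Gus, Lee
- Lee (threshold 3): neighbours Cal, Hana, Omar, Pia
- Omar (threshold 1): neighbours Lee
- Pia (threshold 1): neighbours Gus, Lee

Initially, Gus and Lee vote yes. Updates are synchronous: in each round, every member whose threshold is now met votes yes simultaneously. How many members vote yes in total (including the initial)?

Round 1 — Gus, Lee vote yes (initial).
Round 2 — checking thresholds:
  Cal: 1 of 1 neighbours ≥ 1, votes yes.
  Hana: 2 of 2 neighbours ≥ 2, votes yes.
  Omar: 1 of 1 neighbours ≥ 1, votes yes.
  Pia: 2 of 2 neighbours ≥ 1, votes yes.
Round 3 — no new yes votes; cascade stops.

6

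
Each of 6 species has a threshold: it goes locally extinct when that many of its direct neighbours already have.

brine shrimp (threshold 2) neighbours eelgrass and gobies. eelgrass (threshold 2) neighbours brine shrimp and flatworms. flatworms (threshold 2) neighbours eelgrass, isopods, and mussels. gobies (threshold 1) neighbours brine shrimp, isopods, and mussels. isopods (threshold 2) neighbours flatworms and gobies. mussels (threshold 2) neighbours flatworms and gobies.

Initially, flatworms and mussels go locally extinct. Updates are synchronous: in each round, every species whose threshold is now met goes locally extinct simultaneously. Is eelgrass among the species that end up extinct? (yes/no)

Round 1 — flatworms, mussels go locally extinct (initial).
Round 2 — checking thresholds:
  eelgrass: 1 of 2 neighbours < 2, below threshold.
  gobies: 1 of 3 neighbours ≥ 1, goes locally extinct.
  isopods: 1 of 2 neighbours < 2, below threshold.
Round 3 — checking thresholds:
  brine shrimp: 1 of 2 neighbours < 2, below threshold.
  eelgrass: 1 of 2 neighbours < 2, below threshold.
  isopods: 2 of 2 neighbours ≥ 2, goes locally extinct.
Round 4 — no new extinctions; cascade stops.

no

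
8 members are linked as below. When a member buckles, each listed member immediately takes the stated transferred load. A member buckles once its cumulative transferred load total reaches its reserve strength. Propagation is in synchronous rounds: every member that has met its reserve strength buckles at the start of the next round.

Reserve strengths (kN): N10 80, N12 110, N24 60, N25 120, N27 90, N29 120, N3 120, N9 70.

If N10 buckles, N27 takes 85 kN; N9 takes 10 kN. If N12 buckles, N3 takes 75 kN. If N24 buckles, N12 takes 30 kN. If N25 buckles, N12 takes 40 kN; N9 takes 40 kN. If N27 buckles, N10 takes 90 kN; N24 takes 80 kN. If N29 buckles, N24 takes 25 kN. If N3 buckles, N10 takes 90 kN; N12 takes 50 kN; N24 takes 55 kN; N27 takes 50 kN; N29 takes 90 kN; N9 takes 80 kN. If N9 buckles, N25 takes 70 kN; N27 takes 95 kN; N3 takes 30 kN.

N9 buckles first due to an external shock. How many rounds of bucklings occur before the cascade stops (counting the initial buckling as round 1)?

3

Round 1 — N9 buckles (initial).
  N25: +70 → 70 < 120
  N27: +95 → 95 ≥ 90
  N3: +30 → 30 < 120
Round 2 — N27 buckles.
  N10: +90 → 90 ≥ 80
  N24: +80 → 80 ≥ 60
Round 3 — N10, N24 buckle.
  N12: +30 → 30 < 110
No further bucklings.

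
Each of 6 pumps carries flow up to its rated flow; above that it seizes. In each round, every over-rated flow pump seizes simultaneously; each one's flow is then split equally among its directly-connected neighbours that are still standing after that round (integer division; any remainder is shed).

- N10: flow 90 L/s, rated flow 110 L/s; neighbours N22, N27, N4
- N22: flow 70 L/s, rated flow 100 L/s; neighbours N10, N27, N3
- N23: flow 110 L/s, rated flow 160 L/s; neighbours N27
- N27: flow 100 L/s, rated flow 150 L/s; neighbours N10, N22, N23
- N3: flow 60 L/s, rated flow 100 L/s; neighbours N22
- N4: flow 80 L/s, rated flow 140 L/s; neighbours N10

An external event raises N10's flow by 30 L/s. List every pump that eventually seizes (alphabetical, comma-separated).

N10, N22, N23, N27, N3

Round 1 — N10 at 120 > 110. N10 seizes.
  N10 sheds 120 L/s to N22, N27, N4: 40 each.
    N22: 70+40 = 110 > 100
    N27: 100+40 = 140 ≤ 150
    N4: 80+40 = 120 ≤ 140
Round 2 — N22 seizes.
  N22 sheds 110 L/s to N27, N3: 55 each.
    N27: 140+55 = 195 > 150
    N3: 60+55 = 115 > 100
Round 3 — N27, N3 seize.
  N27 sheds 195 L/s to N23: 195 each.
    N23: 110+195 = 305 > 160
  N3 sheds 115 L/s: no online neighbours, lost.
Round 4 — N23 seizes.
  N23 sheds 305 L/s: no online neighbours, lost.
No further seizures.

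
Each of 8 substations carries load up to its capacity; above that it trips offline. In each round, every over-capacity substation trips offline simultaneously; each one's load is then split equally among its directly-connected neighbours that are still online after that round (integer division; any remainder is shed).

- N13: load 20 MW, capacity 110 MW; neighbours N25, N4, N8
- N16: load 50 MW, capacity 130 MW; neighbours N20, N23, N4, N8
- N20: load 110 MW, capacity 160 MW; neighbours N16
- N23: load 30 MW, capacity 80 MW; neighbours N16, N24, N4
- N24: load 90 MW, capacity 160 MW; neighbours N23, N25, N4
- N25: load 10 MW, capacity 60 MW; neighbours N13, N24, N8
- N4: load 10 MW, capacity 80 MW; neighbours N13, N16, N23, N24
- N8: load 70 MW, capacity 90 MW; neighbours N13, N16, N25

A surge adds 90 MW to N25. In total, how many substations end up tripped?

2

Round 1 — N25 at 100 > 60. N25 trips offline.
  N25 sheds 100 MW to N13, N24, N8: 33 each (1 lost).
    N13: 20+33 = 53 ≤ 110
    N24: 90+33 = 123 ≤ 160
    N8: 70+33 = 103 > 90
Round 2 — N8 trips offline.
  N8 sheds 103 MW to N13, N16: 51 each (1 lost).
    N13: 53+51 = 104 ≤ 110
    N16: 50+51 = 101 ≤ 130
No further trips.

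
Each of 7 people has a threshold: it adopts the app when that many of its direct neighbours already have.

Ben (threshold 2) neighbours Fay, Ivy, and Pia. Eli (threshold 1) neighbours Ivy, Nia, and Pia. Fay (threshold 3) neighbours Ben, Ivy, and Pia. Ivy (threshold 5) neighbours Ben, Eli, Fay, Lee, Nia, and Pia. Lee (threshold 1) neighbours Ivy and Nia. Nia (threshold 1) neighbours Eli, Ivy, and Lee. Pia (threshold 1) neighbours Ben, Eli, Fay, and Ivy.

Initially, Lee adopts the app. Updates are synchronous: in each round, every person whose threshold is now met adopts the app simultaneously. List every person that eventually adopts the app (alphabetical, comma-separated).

Eli, Lee, Nia, Pia

Round 1 — Lee adopts the app (initial).
Round 2 — checking thresholds:
  Ivy: 1 of 6 neighbours < 5, holds.
  Nia: 1 of 3 neighbours ≥ 1, adopts the app.
Round 3 — checking thresholds:
  Eli: 1 of 3 neighbours ≥ 1, adopts the app.
  Ivy: 2 of 6 neighbours < 5, holds.
Round 4 — checking thresholds:
  Ivy: 3 of 6 neighbours < 5, holds.
  Pia: 1 of 4 neighbours ≥ 1, adopts the app.
Round 5 — no new adoptions; cascade stops.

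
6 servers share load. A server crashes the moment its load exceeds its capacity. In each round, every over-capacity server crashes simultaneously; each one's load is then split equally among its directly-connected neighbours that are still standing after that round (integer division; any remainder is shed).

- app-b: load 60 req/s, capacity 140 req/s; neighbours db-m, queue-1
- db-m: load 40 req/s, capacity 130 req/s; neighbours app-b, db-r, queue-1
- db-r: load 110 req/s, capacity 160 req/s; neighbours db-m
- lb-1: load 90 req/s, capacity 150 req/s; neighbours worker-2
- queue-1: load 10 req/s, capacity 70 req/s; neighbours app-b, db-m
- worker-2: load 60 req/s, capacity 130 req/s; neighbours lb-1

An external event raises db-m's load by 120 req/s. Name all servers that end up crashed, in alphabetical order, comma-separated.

db-m, db-r

Round 1 — db-m at 160 > 130. db-m crashes.
  db-m sheds 160 req/s to app-b, db-r, queue-1: 53 each (1 lost).
    app-b: 60+53 = 113 ≤ 140
    db-r: 110+53 = 163 > 160
    queue-1: 10+53 = 63 ≤ 70
Round 2 — db-r crashes.
  db-r sheds 163 req/s: no online neighbours, lost.
No further crashes.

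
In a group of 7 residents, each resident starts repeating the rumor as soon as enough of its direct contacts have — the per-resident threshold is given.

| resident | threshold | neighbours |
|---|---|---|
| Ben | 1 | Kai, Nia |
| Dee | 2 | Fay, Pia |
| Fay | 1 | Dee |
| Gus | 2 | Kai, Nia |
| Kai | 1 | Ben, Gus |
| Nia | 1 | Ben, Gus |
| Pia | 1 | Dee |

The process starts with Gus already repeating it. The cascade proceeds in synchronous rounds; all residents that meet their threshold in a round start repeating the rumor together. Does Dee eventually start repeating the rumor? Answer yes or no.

no

Round 1 — Gus starts repeating the rumor (initial).
Round 2 — checking thresholds:
  Kai: 1 of 2 neighbours ≥ 1, starts repeating the rumor.
  Nia: 1 of 2 neighbours ≥ 1, starts repeating the rumor.
Round 3 — checking thresholds:
  Ben: 2 of 2 neighbours ≥ 1, starts repeating the rumor.
Round 4 — no new spreads; cascade stops.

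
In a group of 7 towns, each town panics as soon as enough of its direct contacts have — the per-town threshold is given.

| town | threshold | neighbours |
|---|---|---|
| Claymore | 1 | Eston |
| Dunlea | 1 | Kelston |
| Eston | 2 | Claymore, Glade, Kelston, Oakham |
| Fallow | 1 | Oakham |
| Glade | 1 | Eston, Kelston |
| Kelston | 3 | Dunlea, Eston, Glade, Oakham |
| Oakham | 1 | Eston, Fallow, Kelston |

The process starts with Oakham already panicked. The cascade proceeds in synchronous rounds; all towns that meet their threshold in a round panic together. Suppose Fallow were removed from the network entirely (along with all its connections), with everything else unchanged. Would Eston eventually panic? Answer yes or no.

With Fallow removed:
Round 1 — Oakham panics (initial).
Round 2 — no new panics; cascade stops.

no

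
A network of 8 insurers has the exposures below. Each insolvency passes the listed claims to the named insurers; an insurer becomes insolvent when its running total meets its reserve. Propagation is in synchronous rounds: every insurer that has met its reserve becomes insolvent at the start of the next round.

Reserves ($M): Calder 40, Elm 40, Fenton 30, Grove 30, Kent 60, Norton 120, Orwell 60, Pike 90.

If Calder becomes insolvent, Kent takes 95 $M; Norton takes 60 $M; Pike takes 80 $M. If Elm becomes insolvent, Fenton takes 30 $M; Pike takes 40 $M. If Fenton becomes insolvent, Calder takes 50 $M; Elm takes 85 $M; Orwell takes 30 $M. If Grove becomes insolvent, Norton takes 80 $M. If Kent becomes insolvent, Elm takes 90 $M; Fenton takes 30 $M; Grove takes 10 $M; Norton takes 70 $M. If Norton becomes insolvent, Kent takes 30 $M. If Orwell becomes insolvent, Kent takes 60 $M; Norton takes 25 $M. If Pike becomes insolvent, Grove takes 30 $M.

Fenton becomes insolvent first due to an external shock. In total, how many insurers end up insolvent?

Round 1 — Fenton becomes insolvent (initial).
  Calder: +50 → 50 ≥ 40
  Elm: +85 → 85 ≥ 40
  Orwell: +30 → 30 < 60
Round 2 — Calder, Elm become insolvent.
  Kent: +95 → 95 ≥ 60
  Norton: +60 → 60 < 120
  Pike: +80+40 → 120 ≥ 90
Round 3 — Kent, Pike become insolvent.
  Grove: +10+30 → 40 ≥ 30
  Norton: +70 → 130 ≥ 120
Round 4 — Grove, Norton become insolvent.
No further insolvencies.

7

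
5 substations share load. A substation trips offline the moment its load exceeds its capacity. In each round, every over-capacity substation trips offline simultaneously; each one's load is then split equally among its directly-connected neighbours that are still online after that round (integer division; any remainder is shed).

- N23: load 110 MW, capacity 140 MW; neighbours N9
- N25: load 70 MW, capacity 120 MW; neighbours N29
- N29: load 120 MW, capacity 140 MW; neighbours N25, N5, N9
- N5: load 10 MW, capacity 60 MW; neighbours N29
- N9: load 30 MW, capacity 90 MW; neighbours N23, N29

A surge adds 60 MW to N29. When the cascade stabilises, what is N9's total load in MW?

Round 1 — N29 at 180 > 140. N29 trips offline.
  N29 sheds 180 MW to N25, N5, N9: 60 each.
    N25: 70+60 = 130 > 120
    N5: 10+60 = 70 > 60
    N9: 30+60 = 90 ≤ 90
Round 2 — N25, N5 trip offline.
  N25 sheds 130 MW: no online neighbours, lost.
  N5 sheds 70 MW: no online neighbours, lost.
No further trips.

90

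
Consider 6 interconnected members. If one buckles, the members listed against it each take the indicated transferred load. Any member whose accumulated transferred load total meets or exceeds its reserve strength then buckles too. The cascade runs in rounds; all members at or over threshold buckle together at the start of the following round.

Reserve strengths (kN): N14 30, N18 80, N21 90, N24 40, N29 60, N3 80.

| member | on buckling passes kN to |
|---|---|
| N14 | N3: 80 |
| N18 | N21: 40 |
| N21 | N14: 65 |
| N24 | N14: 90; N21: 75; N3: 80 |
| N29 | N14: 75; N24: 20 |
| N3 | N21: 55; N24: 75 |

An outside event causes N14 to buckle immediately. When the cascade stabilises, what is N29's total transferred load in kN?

Round 1 — N14 buckles (initial).
  N3: +80 → 80 ≥ 80
Round 2 — N3 buckles.
  N21: +55 → 55 < 90
  N24: +75 → 75 ≥ 40
Round 3 — N24 buckles.
  N21: +75 → 130 ≥ 90
Round 4 — N21 buckles.
No further bucklings.

0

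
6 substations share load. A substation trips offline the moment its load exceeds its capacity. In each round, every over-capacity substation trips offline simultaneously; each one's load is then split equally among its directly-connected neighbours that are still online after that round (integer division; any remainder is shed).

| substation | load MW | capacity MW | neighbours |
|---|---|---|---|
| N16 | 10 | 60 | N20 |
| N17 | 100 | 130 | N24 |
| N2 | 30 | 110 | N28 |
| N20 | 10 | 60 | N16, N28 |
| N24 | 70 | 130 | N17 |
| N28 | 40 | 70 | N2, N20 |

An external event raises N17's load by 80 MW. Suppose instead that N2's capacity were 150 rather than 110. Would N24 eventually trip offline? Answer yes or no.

With N2's capacity at 150:
Round 1 — N17 at 180 > 130. N17 trips offline.
  N17 sheds 180 MW to N24: 180 each.
    N24: 70+180 = 250 > 130
Round 2 — N24 trips offline.
  N24 sheds 250 MW: no online neighbours, lost.
No further trips.

yes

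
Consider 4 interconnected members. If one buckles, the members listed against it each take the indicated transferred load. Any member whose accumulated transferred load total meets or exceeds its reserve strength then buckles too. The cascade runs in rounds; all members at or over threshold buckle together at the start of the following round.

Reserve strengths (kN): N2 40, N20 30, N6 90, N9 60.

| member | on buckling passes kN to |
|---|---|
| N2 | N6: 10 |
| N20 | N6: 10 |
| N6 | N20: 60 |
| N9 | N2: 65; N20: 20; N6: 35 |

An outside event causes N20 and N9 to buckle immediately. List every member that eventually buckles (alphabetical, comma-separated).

Round 1 — N20, N9 buckle (initial).
  N2: +65 → 65 ≥ 40
  N6: +10+35 → 45 < 90
Round 2 — N2 buckles.
  N6: +10 → 55 < 90
No further bucklings.

N2, N20, N9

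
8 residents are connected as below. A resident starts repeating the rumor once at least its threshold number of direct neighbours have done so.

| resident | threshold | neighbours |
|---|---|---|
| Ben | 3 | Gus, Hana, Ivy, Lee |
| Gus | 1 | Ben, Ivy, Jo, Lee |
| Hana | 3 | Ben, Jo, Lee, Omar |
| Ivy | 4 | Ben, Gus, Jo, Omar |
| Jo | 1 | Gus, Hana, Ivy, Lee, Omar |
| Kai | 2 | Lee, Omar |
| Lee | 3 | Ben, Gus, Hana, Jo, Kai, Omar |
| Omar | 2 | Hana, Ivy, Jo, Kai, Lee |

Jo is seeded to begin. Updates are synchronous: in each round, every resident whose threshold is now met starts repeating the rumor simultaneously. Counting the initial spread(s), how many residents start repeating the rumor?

2

Round 1 — Jo starts repeating the rumor (initial).
Round 2 — checking thresholds:
  Gus: 1 of 4 neighbours ≥ 1, starts repeating the rumor.
  Hana: 1 of 4 neighbours < 3, holds.
  Ivy: 1 of 4 neighbours < 4, holds.
  Lee: 1 of 6 neighbours < 3, holds.
  Omar: 1 of 5 neighbours < 2, holds.
Round 3 — no new spreads; cascade stops.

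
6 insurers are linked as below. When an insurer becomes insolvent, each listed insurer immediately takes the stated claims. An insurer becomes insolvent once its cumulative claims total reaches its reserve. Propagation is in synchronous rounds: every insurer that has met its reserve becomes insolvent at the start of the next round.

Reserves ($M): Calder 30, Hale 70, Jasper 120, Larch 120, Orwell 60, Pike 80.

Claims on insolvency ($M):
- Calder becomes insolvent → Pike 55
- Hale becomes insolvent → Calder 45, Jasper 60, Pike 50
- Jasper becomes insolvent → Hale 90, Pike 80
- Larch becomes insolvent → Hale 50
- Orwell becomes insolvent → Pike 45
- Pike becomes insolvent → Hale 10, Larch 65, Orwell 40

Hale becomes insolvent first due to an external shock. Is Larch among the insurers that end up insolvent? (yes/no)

no

Round 1 — Hale becomes insolvent (initial).
  Calder: +45 → 45 ≥ 30
  Jasper: +60 → 60 < 120
  Pike: +50 → 50 < 80
Round 2 — Calder becomes insolvent.
  Pike: +55 → 105 ≥ 80
Round 3 — Pike becomes insolvent.
  Larch: +65 → 65 < 120
  Orwell: +40 → 40 < 60
No further insolvencies.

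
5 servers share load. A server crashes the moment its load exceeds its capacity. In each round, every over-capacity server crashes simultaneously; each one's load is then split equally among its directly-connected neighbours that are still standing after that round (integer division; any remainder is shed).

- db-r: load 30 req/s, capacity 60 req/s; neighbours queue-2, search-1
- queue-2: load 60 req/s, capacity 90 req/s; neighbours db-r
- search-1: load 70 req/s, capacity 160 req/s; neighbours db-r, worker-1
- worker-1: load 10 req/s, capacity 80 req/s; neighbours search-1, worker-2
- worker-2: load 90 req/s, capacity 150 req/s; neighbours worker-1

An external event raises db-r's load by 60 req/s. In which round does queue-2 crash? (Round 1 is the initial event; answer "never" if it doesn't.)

2

Round 1 — db-r at 90 > 60. db-r crashes.
  db-r sheds 90 req/s to queue-2, search-1: 45 each.
    queue-2: 60+45 = 105 > 90
    search-1: 70+45 = 115 ≤ 160
Round 2 — queue-2 crashes.
  queue-2 sheds 105 req/s: no online neighbours, lost.
No further crashes.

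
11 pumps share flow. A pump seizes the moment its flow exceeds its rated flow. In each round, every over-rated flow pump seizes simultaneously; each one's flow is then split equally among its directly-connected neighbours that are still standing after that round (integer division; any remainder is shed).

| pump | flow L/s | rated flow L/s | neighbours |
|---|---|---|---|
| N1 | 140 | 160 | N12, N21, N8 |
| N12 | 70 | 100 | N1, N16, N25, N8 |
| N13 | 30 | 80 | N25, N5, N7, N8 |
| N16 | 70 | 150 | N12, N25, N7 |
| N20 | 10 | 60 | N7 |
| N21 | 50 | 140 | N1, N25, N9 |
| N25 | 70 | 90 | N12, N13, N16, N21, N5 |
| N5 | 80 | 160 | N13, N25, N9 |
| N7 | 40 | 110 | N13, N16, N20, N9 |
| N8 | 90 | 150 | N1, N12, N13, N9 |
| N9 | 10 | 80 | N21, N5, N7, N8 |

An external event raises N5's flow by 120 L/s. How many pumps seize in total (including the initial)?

11

Round 1 — N5 at 200 > 160. N5 seizes.
  N5 sheds 200 L/s to N13, N25, N9: 66 each (2 lost).
    N13: 30+66 = 96 > 80
    N25: 70+66 = 136 > 90
    N9: 10+66 = 76 ≤ 80
Round 2 — N13, N25 seize.
  N13 sheds 96 L/s to N7, N8: 48 each.
    N7: 40+48 = 88 ≤ 110
    N8: 90+48 = 138 ≤ 150
  N25 sheds 136 L/s to N12, N16, N21: 45 each (1 lost).
    N12: 70+45 = 115 > 100
    N16: 70+45 = 115 ≤ 150
    N21: 50+45 = 95 ≤ 140
Round 3 — N12 seizes.
  N12 sheds 115 L/s to N1, N16, N8: 38 each (1 lost).
    N1: 140+38 = 178 > 160
    N16: 115+38 = 153 > 150
    N8: 138+38 = 176 > 150
Round 4 — N1, N16, N8 seize.
  N1 sheds 178 L/s to N21: 178 each.
    N21: 95+178 = 273 > 140
  N16 sheds 153 L/s to N7: 153 each.
    N7: 88+153 = 241 > 110
  N8 sheds 176 L/s to N9: 176 each.
    N9: 76+176 = 252 > 80
Round 5 — N21, N7, N9 seize.
  N21 sheds 273 L/s: no online neighbours, lost.
  N7 sheds 241 L/s to N20: 241 each.
    N20: 10+241 = 251 > 60
  N9 sheds 252 L/s: no online neighbours, lost.
Round 6 — N20 seizes.
  N20 sheds 251 L/s: no online neighbours, lost.
No further seizures.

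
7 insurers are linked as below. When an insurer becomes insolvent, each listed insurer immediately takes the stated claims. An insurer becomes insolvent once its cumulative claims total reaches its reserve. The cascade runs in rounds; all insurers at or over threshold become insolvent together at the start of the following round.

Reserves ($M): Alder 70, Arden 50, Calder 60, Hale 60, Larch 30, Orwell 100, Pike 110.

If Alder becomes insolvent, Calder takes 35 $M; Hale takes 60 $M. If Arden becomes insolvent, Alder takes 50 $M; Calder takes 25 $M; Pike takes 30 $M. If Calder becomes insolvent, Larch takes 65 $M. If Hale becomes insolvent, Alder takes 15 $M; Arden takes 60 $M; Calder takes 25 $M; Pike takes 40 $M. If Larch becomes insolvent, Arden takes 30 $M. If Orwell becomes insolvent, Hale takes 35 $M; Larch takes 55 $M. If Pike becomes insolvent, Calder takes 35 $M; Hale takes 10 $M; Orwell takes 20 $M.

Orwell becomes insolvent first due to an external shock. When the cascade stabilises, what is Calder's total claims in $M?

0

Round 1 — Orwell becomes insolvent (initial).
  Hale: +35 → 35 < 60
  Larch: +55 → 55 ≥ 30
Round 2 — Larch becomes insolvent.
  Arden: +30 → 30 < 50
No further insolvencies.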